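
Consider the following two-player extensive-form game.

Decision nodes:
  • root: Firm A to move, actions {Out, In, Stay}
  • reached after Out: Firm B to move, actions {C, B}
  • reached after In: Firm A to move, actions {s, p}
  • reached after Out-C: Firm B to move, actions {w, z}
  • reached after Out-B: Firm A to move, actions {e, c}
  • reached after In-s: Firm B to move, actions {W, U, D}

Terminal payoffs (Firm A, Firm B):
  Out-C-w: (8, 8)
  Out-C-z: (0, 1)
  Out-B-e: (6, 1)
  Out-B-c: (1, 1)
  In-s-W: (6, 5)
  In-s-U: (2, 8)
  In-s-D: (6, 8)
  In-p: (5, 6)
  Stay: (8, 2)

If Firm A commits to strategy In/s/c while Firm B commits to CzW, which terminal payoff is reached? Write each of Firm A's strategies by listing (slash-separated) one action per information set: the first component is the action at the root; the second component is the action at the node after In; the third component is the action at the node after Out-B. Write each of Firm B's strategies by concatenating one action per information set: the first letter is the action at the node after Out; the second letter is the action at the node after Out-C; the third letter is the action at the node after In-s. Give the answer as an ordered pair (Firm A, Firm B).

Trace the play path from the root:
  Firm A plays In
  Firm A plays s at [In]
  Firm B plays W at [In-s]
→ terminal payoff (6, 5).
(Firm A's choice at the node after Out-B is never reached on this path, so it doesn't affect the outcome.)

(6, 5)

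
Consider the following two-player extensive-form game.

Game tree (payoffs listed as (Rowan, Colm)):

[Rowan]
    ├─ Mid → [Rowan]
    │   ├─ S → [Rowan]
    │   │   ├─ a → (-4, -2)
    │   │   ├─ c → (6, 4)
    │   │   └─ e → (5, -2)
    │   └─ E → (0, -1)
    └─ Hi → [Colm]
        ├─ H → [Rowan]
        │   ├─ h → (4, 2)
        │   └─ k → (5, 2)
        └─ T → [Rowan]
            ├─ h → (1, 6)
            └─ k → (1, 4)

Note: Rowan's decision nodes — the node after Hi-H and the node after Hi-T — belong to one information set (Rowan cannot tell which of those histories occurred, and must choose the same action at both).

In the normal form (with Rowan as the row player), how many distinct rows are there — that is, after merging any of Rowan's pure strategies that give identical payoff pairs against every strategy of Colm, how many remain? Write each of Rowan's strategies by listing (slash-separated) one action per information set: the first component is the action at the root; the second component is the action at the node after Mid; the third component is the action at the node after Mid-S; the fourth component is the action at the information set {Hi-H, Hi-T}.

Rowan has 24 pure strategies: Mid/S/a/h, Mid/S/a/k, Mid/S/c/h, Mid/S/c/k, Mid/S/e/h, Mid/S/e/k, Mid/E/a/h, Mid/E/a/k, Mid/E/c/h, Mid/E/c/k, Mid/E/e/h, Mid/E/e/k, Hi/S/a/h, Hi/S/a/k, Hi/S/c/h, Hi/S/c/k, Hi/S/e/h, Hi/S/e/k, Hi/E/a/h, Hi/E/a/k, Hi/E/c/h, Hi/E/c/k, Hi/E/e/h, Hi/E/e/k. Columns: H, T.
{Mid/S/a/h, Mid/S/a/k} → row (-4,-2) (-4,-2)
{Mid/S/c/h, Mid/S/c/k} → row (6,4) (6,4)
{Mid/S/e/h, Mid/S/e/k} → row (5,-2) (5,-2)
{Mid/E/a/h, Mid/E/a/k, Mid/E/c/h, Mid/E/c/k, Mid/E/e/h, Mid/E/e/k} → row (0,-1) (0,-1)
{Hi/S/a/h, Hi/S/c/h, Hi/S/e/h, Hi/E/a/h, Hi/E/c/h, Hi/E/e/h} → row (4,2) (1,6)
{Hi/S/a/k, Hi/S/c/k, Hi/S/e/k, Hi/E/a/k, Hi/E/c/k, Hi/E/e/k} → row (5,2) (1,4)
That's 6 distinct rows out of 24 strategies.

6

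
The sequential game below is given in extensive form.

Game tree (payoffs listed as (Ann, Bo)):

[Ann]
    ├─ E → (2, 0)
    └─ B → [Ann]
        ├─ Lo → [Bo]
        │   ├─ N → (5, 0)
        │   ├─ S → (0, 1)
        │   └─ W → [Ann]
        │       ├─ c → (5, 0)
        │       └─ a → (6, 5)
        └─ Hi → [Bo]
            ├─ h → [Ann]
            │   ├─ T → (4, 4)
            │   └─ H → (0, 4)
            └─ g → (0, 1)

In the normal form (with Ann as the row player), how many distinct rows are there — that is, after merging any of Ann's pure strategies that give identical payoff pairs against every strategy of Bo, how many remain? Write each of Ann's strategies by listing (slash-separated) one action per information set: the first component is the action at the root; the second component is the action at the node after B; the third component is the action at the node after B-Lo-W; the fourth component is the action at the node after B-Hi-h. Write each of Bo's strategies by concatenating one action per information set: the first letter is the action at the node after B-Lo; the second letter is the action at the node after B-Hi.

Ann has 16 pure strategies: E/Lo/c/T, E/Lo/c/H, E/Lo/a/T, E/Lo/a/H, E/Hi/c/T, E/Hi/c/H, E/Hi/a/T, E/Hi/a/H, B/Lo/c/T, B/Lo/c/H, B/Lo/a/T, B/Lo/a/H, B/Hi/c/T, B/Hi/c/H, B/Hi/a/T, B/Hi/a/H. Columns: Nh, Ng, Sh, Sg, Wh, Wg.
{E/Lo/c/T, E/Lo/c/H, E/Lo/a/T, E/Lo/a/H, E/Hi/c/T, E/Hi/c/H, E/Hi/a/T, E/Hi/a/H} → row (2,0) (2,0) (2,0) (2,0) (2,0) (2,0)
{B/Lo/c/T, B/Lo/c/H} → row (5,0) (5,0) (0,1) (0,1) (5,0) (5,0)
{B/Lo/a/T, B/Lo/a/H} → row (5,0) (5,0) (0,1) (0,1) (6,5) (6,5)
{B/Hi/c/T, B/Hi/a/T} → row (4,4) (0,1) (4,4) (0,1) (4,4) (0,1)
{B/Hi/c/H, B/Hi/a/H} → row (0,4) (0,1) (0,4) (0,1) (0,4) (0,1)
That's 5 distinct rows out of 16 strategies.

5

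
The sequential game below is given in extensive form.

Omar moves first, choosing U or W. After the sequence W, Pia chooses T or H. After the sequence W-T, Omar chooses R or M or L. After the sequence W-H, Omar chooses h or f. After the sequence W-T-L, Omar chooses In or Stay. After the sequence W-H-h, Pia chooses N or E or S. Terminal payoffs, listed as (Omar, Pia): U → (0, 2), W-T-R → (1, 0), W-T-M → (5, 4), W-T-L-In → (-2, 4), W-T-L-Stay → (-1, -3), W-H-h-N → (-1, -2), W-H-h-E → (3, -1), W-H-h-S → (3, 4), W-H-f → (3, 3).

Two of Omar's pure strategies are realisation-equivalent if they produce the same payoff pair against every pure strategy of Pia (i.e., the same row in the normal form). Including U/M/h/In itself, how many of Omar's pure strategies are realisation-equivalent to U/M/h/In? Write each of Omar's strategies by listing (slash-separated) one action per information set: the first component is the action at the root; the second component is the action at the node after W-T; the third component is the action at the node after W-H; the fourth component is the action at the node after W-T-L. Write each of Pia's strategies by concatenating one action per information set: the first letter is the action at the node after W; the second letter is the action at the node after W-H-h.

Row for U/M/h/In (columns TN, TE, TS, HN, HE, HS): (0,2) (0,2) (0,2) (0,2) (0,2) (0,2).
Under U/M/h/In, Omar's choice at the node after W-T and at the node after W-H and at the node after W-T-L can never be reached regardless of what Pia does, so varying those choices leaves every outcome unchanged.
Holding the reachable choices fixed and varying the unreachable ones freely already gives 3 × 2 × 2 = 12 equivalent strategies.
No other strategy reproduces this row, so those 12 are the full class: U/R/h/In, U/R/h/Stay, U/R/f/In, U/R/f/Stay, U/M/h/In, U/M/h/Stay, U/M/f/In, U/M/f/Stay, U/L/h/In, U/L/h/Stay, U/L/f/In, U/L/f/Stay.

12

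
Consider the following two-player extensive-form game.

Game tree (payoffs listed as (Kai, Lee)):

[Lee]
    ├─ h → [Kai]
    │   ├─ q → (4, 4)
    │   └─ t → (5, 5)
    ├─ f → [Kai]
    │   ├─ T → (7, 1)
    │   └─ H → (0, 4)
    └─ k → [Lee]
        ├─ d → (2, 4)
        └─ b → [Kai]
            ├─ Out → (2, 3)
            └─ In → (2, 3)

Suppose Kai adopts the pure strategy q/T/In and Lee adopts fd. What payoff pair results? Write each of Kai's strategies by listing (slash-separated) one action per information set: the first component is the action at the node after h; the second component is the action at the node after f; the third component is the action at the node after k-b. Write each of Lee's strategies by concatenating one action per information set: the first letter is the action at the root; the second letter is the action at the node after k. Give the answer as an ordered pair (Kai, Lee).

Trace the play path from the root:
  Lee plays f
  Kai plays T at [f]
→ terminal payoff (7, 1).
(Kai's choice at the node after h is never reached on this path, so it doesn't affect the outcome.)

(7, 1)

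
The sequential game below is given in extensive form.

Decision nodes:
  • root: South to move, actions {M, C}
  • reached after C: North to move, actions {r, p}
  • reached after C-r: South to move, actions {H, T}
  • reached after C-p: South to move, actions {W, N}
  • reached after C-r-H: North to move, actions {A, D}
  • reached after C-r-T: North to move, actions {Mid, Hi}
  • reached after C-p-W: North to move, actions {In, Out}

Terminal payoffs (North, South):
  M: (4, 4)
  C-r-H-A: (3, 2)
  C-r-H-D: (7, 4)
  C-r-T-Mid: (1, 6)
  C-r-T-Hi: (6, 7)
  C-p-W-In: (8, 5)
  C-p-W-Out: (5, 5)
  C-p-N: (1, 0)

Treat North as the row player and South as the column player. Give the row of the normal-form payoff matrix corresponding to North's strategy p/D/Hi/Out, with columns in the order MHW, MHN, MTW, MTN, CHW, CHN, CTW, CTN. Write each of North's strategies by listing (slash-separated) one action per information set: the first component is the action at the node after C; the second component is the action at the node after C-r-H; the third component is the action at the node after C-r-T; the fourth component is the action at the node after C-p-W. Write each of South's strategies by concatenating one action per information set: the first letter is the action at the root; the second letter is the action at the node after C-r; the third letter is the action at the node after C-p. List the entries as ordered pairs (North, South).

vs MHW: South plays M → (4, 4)
vs MHN: South plays M → (4, 4)
vs MTW: South plays M → (4, 4)
vs MTN: South plays M → (4, 4)
vs CHW: South plays C → North plays p at [C] → South plays W at [C-p] → North plays Out at [C-p-W] → (5, 5)
vs CHN: South plays C → North plays p at [C] → South plays N at [C-p] → (1, 0)
vs CTW: South plays C → North plays p at [C] → South plays W at [C-p] → North plays Out at [C-p-W] → (5, 5)
vs CTN: South plays C → North plays p at [C] → South plays N at [C-p] → (1, 0)

(4,4) (4,4) (4,4) (4,4) (5,5) (1,0) (5,5) (1,0)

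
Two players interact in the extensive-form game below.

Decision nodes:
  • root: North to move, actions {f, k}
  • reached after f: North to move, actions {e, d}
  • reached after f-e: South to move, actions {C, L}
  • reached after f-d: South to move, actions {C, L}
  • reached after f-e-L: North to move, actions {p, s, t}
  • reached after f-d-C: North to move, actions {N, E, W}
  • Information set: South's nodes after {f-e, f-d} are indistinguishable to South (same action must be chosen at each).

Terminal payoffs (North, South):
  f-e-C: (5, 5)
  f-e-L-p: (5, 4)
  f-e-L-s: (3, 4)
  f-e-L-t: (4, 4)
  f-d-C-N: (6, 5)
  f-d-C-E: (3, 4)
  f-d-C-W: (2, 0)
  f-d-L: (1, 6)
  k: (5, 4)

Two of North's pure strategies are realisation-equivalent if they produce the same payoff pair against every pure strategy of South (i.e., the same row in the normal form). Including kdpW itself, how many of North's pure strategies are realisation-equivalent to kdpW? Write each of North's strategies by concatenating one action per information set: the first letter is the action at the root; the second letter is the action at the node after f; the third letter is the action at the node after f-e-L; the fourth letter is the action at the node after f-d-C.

Row for kdpW (columns C, L): (5,4) (5,4).
Under kdpW, North's choice at the node after f and at the node after f-e-L and at the node after f-d-C can never be reached regardless of what South does, so varying those choices leaves every outcome unchanged.
Holding the reachable choices fixed and varying the unreachable ones freely already gives 2 × 3 × 3 = 18 equivalent strategies.
No other strategy reproduces this row, so those 18 are the full class: kepN, kepE, kepW, kesN, kesE, kesW, ketN, ketE, ketW, kdpN, kdpE, kdpW, kdsN, kdsE, kdsW, kdtN, kdtE, kdtW.

18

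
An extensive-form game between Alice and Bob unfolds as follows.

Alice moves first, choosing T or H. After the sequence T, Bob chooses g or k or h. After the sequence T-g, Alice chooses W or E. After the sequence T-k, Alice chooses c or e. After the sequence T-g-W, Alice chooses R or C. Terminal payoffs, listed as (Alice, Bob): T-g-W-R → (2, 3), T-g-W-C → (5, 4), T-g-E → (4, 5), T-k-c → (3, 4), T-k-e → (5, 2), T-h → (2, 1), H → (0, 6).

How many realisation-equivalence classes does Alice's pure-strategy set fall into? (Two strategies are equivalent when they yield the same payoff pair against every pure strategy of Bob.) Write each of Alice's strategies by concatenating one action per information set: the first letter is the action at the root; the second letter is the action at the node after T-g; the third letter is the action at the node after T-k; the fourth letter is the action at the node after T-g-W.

Alice has 16 pure strategies: TWcR, TWcC, TWeR, TWeC, TEcR, TEcC, TEeR, TEeC, HWcR, HWcC, HWeR, HWeC, HEcR, HEcC, HEeR, HEeC. Columns: g, k, h.
{TWcR} → row (2,3) (3,4) (2,1)
{TWcC} → row (5,4) (3,4) (2,1)
{TWeR} → row (2,3) (5,2) (2,1)
{TWeC} → row (5,4) (5,2) (2,1)
{TEcR, TEcC} → row (4,5) (3,4) (2,1)
{TEeR, TEeC} → row (4,5) (5,2) (2,1)
{HWcR, HWcC, HWeR, HWeC, HEcR, HEcC, HEeR, HEeC} → row (0,6) (0,6) (0,6)
That's 7 distinct rows out of 16 strategies.

7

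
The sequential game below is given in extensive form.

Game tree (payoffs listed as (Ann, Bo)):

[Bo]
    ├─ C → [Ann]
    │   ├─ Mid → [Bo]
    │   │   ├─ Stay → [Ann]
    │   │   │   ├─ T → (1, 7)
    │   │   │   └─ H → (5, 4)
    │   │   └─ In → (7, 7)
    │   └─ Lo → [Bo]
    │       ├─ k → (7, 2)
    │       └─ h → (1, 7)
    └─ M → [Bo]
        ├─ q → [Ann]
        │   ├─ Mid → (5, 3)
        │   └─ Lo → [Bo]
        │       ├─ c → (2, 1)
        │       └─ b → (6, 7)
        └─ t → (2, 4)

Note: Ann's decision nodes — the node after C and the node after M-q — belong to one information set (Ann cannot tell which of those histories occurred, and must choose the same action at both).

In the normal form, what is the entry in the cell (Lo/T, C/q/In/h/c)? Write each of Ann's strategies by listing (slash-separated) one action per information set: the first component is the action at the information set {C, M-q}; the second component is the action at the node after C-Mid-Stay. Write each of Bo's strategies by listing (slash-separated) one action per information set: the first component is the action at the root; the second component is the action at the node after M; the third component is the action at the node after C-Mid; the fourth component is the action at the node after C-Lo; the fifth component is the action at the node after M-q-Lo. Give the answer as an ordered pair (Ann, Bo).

Trace the play path from the root:
  Bo plays C
  Ann plays Lo at [C]
  Bo plays h at [C-Lo]
→ terminal payoff (1, 7).
(Ann's choice at the node after C-Mid-Stay is never reached on this path, so it doesn't affect the outcome.)

(1, 7)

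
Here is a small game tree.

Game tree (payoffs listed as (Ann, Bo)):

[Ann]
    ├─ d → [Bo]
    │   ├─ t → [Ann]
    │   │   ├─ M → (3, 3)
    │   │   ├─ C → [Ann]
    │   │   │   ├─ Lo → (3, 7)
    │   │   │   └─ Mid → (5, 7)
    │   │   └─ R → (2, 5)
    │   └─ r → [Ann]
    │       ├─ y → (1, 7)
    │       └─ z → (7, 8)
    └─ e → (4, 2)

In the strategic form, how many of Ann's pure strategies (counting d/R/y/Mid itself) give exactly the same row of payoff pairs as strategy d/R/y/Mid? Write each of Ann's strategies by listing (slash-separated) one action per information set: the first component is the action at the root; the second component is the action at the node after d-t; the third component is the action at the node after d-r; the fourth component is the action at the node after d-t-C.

Row for d/R/y/Mid (columns t, r): (2,5) (1,7).
Under d/R/y/Mid, Ann's choice at the node after d-t-C can never be reached regardless of what Bo does, so varying those choices leaves every outcome unchanged.
Holding the reachable choices fixed and varying the unreachable one freely already gives 2 equivalent strategies.
No other strategy reproduces this row, so those 2 are the full class: d/R/y/Lo, d/R/y/Mid.

2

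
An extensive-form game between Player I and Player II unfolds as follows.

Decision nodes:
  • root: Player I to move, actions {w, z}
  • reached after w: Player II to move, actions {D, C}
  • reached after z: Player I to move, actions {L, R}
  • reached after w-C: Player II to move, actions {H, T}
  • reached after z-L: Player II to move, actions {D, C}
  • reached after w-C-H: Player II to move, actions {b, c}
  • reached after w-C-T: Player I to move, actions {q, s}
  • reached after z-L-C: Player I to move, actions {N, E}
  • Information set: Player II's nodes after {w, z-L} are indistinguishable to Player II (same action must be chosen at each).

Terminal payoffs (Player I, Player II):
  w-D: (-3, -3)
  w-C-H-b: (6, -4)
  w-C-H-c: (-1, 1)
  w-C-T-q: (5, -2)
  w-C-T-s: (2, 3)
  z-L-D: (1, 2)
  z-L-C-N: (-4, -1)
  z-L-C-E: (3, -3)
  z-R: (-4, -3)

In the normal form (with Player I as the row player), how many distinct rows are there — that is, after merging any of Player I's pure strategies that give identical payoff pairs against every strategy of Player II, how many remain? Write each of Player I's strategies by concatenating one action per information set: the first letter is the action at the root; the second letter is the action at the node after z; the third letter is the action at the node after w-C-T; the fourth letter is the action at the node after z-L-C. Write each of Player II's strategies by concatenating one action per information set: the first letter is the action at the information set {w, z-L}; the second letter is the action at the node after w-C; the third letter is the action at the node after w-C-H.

5

Player I has 16 pure strategies: wLqN, wLqE, wLsN, wLsE, wRqN, wRqE, wRsN, wRsE, zLqN, zLqE, zLsN, zLsE, zRqN, zRqE, zRsN, zRsE. Columns: DHb, DHc, DTb, DTc, CHb, CHc, CTb, CTc.
{wLqN, wLqE, wRqN, wRqE} → row (-3,-3) (-3,-3) (-3,-3) (-3,-3) (6,-4) (-1,1) (5,-2) (5,-2)
{wLsN, wLsE, wRsN, wRsE} → row (-3,-3) (-3,-3) (-3,-3) (-3,-3) (6,-4) (-1,1) (2,3) (2,3)
{zLqN, zLsN} → row (1,2) (1,2) (1,2) (1,2) (-4,-1) (-4,-1) (-4,-1) (-4,-1)
{zLqE, zLsE} → row (1,2) (1,2) (1,2) (1,2) (3,-3) (3,-3) (3,-3) (3,-3)
{zRqN, zRqE, zRsN, zRsE} → row (-4,-3) (-4,-3) (-4,-3) (-4,-3) (-4,-3) (-4,-3) (-4,-3) (-4,-3)
That's 5 distinct rows out of 16 strategies.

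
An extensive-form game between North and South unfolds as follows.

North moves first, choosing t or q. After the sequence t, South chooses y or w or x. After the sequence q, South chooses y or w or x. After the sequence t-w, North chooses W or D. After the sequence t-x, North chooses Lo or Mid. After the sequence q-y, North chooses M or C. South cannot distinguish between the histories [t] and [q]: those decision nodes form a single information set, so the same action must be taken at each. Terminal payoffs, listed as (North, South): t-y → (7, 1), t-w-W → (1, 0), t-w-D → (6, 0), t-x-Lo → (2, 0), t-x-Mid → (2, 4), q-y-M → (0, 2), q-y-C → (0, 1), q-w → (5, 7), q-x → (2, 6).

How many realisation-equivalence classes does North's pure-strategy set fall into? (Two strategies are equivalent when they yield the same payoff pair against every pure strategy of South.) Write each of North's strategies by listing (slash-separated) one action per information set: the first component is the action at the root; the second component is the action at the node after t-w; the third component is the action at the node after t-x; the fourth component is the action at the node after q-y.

North has 16 pure strategies: t/W/Lo/M, t/W/Lo/C, t/W/Mid/M, t/W/Mid/C, t/D/Lo/M, t/D/Lo/C, t/D/Mid/M, t/D/Mid/C, q/W/Lo/M, q/W/Lo/C, q/W/Mid/M, q/W/Mid/C, q/D/Lo/M, q/D/Lo/C, q/D/Mid/M, q/D/Mid/C. Columns: y, w, x.
{t/W/Lo/M, t/W/Lo/C} → row (7,1) (1,0) (2,0)
{t/W/Mid/M, t/W/Mid/C} → row (7,1) (1,0) (2,4)
{t/D/Lo/M, t/D/Lo/C} → row (7,1) (6,0) (2,0)
{t/D/Mid/M, t/D/Mid/C} → row (7,1) (6,0) (2,4)
{q/W/Lo/M, q/W/Mid/M, q/D/Lo/M, q/D/Mid/M} → row (0,2) (5,7) (2,6)
{q/W/Lo/C, q/W/Mid/C, q/D/Lo/C, q/D/Mid/C} → row (0,1) (5,7) (2,6)
That's 6 distinct rows out of 16 strategies.

6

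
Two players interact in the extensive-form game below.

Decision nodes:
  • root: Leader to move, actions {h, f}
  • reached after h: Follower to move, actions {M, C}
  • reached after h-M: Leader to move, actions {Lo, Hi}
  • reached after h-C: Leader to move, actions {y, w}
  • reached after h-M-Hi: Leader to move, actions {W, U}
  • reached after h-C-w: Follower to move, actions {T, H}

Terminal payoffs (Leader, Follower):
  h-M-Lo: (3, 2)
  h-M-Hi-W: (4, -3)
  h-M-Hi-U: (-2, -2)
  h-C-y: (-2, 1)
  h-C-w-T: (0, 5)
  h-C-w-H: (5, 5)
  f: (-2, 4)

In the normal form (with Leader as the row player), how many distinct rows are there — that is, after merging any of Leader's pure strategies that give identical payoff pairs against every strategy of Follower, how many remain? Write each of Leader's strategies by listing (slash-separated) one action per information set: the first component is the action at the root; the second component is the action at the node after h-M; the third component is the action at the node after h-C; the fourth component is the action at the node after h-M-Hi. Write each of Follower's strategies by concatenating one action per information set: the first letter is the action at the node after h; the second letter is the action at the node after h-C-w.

7

Leader has 16 pure strategies: h/Lo/y/W, h/Lo/y/U, h/Lo/w/W, h/Lo/w/U, h/Hi/y/W, h/Hi/y/U, h/Hi/w/W, h/Hi/w/U, f/Lo/y/W, f/Lo/y/U, f/Lo/w/W, f/Lo/w/U, f/Hi/y/W, f/Hi/y/U, f/Hi/w/W, f/Hi/w/U. Columns: MT, MH, CT, CH.
{h/Lo/y/W, h/Lo/y/U} → row (3,2) (3,2) (-2,1) (-2,1)
{h/Lo/w/W, h/Lo/w/U} → row (3,2) (3,2) (0,5) (5,5)
{h/Hi/y/W} → row (4,-3) (4,-3) (-2,1) (-2,1)
{h/Hi/y/U} → row (-2,-2) (-2,-2) (-2,1) (-2,1)
{h/Hi/w/W} → row (4,-3) (4,-3) (0,5) (5,5)
{h/Hi/w/U} → row (-2,-2) (-2,-2) (0,5) (5,5)
{f/Lo/y/W, f/Lo/y/U, f/Lo/w/W, f/Lo/w/U, f/Hi/y/W, f/Hi/y/U, f/Hi/w/W, f/Hi/w/U} → row (-2,4) (-2,4) (-2,4) (-2,4)
That's 7 distinct rows out of 16 strategies.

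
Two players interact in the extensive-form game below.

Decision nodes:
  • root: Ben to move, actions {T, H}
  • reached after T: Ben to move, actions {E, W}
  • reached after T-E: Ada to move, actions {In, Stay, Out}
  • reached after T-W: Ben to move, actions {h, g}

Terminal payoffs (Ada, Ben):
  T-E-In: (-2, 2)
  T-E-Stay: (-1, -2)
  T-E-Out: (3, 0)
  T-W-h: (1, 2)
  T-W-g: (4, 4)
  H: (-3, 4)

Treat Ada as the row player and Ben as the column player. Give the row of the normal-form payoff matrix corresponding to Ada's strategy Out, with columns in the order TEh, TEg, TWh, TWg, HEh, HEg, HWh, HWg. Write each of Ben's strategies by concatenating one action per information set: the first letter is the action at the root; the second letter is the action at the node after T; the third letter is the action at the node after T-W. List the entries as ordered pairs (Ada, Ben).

(3,0) (3,0) (1,2) (4,4) (-3,4) (-3,4) (-3,4) (-3,4)

vs TEh: Ben plays T → Ben plays E at [T] → Ada plays Out at [T-E] → (3, 0)
vs TEg: Ben plays T → Ben plays E at [T] → Ada plays Out at [T-E] → (3, 0)
vs TWh: Ben plays T → Ben plays W at [T] → Ben plays h at [T-W] → (1, 2)
vs TWg: Ben plays T → Ben plays W at [T] → Ben plays g at [T-W] → (4, 4)
vs HEh: Ben plays H → (-3, 4)
vs HEg: Ben plays H → (-3, 4)
vs HWh: Ben plays H → (-3, 4)
vs HWg: Ben plays H → (-3, 4)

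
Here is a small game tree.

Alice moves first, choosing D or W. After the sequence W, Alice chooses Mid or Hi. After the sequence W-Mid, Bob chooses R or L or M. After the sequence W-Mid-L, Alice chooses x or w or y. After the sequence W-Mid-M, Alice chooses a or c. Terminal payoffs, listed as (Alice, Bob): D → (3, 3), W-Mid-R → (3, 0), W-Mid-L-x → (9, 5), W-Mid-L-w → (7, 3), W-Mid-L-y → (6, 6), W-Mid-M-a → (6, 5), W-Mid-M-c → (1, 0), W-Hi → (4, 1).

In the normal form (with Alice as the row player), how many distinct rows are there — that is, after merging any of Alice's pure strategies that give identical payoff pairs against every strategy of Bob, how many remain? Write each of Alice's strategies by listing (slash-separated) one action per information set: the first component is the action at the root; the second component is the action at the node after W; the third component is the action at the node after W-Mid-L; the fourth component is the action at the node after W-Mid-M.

Alice has 24 pure strategies: D/Mid/x/a, D/Mid/x/c, D/Mid/w/a, D/Mid/w/c, D/Mid/y/a, D/Mid/y/c, D/Hi/x/a, D/Hi/x/c, D/Hi/w/a, D/Hi/w/c, D/Hi/y/a, D/Hi/y/c, W/Mid/x/a, W/Mid/x/c, W/Mid/w/a, W/Mid/w/c, W/Mid/y/a, W/Mid/y/c, W/Hi/x/a, W/Hi/x/c, W/Hi/w/a, W/Hi/w/c, W/Hi/y/a, W/Hi/y/c. Columns: R, L, M.
{D/Mid/x/a, D/Mid/x/c, D/Mid/w/a, D/Mid/w/c, D/Mid/y/a, D/Mid/y/c, D/Hi/x/a, D/Hi/x/c, D/Hi/w/a, D/Hi/w/c, D/Hi/y/a, D/Hi/y/c} → row (3,3) (3,3) (3,3)
{W/Mid/x/a} → row (3,0) (9,5) (6,5)
{W/Mid/x/c} → row (3,0) (9,5) (1,0)
{W/Mid/w/a} → row (3,0) (7,3) (6,5)
{W/Mid/w/c} → row (3,0) (7,3) (1,0)
{W/Mid/y/a} → row (3,0) (6,6) (6,5)
{W/Mid/y/c} → row (3,0) (6,6) (1,0)
{W/Hi/x/a, W/Hi/x/c, W/Hi/w/a, W/Hi/w/c, W/Hi/y/a, W/Hi/y/c} → row (4,1) (4,1) (4,1)
That's 8 distinct rows out of 24 strategies.

8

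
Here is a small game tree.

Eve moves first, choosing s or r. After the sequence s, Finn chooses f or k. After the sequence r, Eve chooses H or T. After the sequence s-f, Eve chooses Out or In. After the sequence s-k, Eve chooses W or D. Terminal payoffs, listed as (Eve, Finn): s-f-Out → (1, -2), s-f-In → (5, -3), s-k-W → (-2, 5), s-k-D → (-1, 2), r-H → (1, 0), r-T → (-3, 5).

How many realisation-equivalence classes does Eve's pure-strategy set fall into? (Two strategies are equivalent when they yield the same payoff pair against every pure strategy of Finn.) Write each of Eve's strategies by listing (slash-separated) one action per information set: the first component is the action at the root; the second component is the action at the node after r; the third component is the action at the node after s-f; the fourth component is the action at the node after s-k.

Eve has 16 pure strategies: s/H/Out/W, s/H/Out/D, s/H/In/W, s/H/In/D, s/T/Out/W, s/T/Out/D, s/T/In/W, s/T/In/D, r/H/Out/W, r/H/Out/D, r/H/In/W, r/H/In/D, r/T/Out/W, r/T/Out/D, r/T/In/W, r/T/In/D. Columns: f, k.
{s/H/Out/W, s/T/Out/W} → row (1,-2) (-2,5)
{s/H/Out/D, s/T/Out/D} → row (1,-2) (-1,2)
{s/H/In/W, s/T/In/W} → row (5,-3) (-2,5)
{s/H/In/D, s/T/In/D} → row (5,-3) (-1,2)
{r/H/Out/W, r/H/Out/D, r/H/In/W, r/H/In/D} → row (1,0) (1,0)
{r/T/Out/W, r/T/Out/D, r/T/In/W, r/T/In/D} → row (-3,5) (-3,5)
That's 6 distinct rows out of 16 strategies.

6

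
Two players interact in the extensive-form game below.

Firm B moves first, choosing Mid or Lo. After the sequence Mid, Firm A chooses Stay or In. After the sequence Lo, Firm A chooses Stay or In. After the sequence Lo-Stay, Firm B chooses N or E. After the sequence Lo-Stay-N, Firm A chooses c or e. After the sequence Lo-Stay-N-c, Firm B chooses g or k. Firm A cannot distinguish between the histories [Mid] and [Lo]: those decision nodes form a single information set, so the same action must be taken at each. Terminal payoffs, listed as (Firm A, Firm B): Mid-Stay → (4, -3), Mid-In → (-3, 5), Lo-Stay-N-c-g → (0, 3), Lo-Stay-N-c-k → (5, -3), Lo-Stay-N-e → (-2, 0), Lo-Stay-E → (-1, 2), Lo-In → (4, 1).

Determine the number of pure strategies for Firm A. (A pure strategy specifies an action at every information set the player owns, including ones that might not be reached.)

4

Firm A owns the information set {Mid, Lo} with actions {Stay, In} — two choices.
Firm A owns the node after Lo-Stay-N with actions {c, e} — two choices.
A pure strategy fixes one action at each information set independently, so the count is the product 2 × 2 = 4.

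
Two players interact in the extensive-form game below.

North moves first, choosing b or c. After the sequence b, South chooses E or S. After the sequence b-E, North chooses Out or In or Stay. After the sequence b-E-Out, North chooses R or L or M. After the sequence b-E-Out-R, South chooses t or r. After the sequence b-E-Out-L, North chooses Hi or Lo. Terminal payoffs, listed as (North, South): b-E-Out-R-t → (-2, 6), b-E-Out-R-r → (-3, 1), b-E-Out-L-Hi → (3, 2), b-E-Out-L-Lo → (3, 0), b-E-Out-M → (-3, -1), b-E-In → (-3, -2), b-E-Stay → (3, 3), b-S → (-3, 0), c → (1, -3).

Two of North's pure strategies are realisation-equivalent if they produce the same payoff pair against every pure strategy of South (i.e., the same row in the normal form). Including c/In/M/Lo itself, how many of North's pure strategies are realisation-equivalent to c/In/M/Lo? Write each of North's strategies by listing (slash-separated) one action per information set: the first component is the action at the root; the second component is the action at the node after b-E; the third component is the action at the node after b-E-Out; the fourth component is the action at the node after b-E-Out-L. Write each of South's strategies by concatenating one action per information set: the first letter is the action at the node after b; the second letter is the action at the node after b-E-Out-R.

Row for c/In/M/Lo (columns Et, Er, St, Sr): (1,-3) (1,-3) (1,-3) (1,-3).
Under c/In/M/Lo, North's choice at the node after b-E and at the node after b-E-Out and at the node after b-E-Out-L can never be reached regardless of what South does, so varying those choices leaves every outcome unchanged.
Holding the reachable choices fixed and varying the unreachable ones freely already gives 3 × 3 × 2 = 18 equivalent strategies.
No other strategy reproduces this row, so those 18 are the full class: c/Out/R/Hi, c/Out/R/Lo, c/Out/L/Hi, c/Out/L/Lo, c/Out/M/Hi, c/Out/M/Lo, c/In/R/Hi, c/In/R/Lo, c/In/L/Hi, c/In/L/Lo, c/In/M/Hi, c/In/M/Lo, c/Stay/R/Hi, c/Stay/R/Lo, c/Stay/L/Hi, c/Stay/L/Lo, c/Stay/M/Hi, c/Stay/M/Lo.

18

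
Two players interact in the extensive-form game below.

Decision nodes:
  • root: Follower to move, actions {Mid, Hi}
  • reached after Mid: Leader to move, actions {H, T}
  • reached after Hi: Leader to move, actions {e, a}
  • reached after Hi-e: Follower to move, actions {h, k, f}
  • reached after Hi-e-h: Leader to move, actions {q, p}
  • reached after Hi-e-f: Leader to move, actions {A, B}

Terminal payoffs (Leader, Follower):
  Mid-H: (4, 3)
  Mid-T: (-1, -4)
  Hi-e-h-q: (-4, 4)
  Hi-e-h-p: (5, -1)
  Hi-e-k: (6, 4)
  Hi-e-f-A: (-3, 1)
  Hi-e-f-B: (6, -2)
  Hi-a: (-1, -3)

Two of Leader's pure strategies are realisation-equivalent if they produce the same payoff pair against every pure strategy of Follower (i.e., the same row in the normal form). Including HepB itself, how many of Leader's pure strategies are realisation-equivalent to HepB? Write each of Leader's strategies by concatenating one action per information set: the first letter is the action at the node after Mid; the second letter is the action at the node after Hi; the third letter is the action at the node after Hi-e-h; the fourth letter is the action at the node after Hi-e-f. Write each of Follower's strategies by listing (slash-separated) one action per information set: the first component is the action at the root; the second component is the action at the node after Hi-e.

Row for HepB (columns Mid/h, Mid/k, Mid/f, Hi/h, Hi/k, Hi/f): (4,3) (4,3) (4,3) (5,-1) (6,4) (6,-2).
Every one of Leader's information sets is on the play path for some reply by Follower when Leader follows HepB.
Changing the action at any of them therefore changes at least one column, so only HepB itself gives this row.

1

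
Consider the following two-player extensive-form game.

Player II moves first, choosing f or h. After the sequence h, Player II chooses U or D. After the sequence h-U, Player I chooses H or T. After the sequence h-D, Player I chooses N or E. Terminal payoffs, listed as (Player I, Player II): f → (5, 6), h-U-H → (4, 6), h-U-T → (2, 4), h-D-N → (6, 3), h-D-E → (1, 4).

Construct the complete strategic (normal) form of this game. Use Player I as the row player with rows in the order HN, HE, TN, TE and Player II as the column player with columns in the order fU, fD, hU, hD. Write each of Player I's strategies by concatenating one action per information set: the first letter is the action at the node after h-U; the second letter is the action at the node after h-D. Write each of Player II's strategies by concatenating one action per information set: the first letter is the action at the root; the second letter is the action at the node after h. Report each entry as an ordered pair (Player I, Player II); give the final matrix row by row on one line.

           fU       fD       hU       hD
  HN    (5,6)    (5,6)    (4,6)    (6,3)
  HE    (5,6)    (5,6)    (4,6)    (1,4)
  TN    (5,6)    (5,6)    (2,4)    (6,3)
  TE    (5,6)    (5,6)    (2,4)    (1,4)

HN: (5,6) (5,6) (4,6) (6,3) | HE: (5,6) (5,6) (4,6) (1,4) | TN: (5,6) (5,6) (2,4) (6,3) | TE: (5,6) (5,6) (2,4) (1,4)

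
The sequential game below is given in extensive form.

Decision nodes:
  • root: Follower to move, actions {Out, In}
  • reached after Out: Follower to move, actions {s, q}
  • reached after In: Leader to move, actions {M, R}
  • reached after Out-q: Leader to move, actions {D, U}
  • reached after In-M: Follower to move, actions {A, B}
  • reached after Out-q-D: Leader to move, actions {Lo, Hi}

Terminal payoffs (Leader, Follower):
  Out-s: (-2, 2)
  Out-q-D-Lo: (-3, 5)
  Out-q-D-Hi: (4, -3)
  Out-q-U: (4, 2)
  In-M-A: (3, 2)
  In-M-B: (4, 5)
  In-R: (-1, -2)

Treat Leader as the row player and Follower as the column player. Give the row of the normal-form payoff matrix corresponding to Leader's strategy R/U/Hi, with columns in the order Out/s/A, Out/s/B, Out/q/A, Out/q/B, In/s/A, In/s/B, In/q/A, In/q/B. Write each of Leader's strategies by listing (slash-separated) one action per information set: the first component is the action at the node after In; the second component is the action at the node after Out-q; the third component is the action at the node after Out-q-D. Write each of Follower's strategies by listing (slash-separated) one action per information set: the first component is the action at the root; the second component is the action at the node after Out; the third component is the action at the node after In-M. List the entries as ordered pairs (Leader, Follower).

(-2,2) (-2,2) (4,2) (4,2) (-1,-2) (-1,-2) (-1,-2) (-1,-2)

vs Out/s/A: Follower plays Out → Follower plays s at [Out] → (-2, 2)
vs Out/s/B: Follower plays Out → Follower plays s at [Out] → (-2, 2)
vs Out/q/A: Follower plays Out → Follower plays q at [Out] → Leader plays U at [Out-q] → (4, 2)
vs Out/q/B: Follower plays Out → Follower plays q at [Out] → Leader plays U at [Out-q] → (4, 2)
vs In/s/A: Follower plays In → Leader plays R at [In] → (-1, -2)
vs In/s/B: Follower plays In → Leader plays R at [In] → (-1, -2)
vs In/q/A: Follower plays In → Leader plays R at [In] → (-1, -2)
vs In/q/B: Follower plays In → Leader plays R at [In] → (-1, -2)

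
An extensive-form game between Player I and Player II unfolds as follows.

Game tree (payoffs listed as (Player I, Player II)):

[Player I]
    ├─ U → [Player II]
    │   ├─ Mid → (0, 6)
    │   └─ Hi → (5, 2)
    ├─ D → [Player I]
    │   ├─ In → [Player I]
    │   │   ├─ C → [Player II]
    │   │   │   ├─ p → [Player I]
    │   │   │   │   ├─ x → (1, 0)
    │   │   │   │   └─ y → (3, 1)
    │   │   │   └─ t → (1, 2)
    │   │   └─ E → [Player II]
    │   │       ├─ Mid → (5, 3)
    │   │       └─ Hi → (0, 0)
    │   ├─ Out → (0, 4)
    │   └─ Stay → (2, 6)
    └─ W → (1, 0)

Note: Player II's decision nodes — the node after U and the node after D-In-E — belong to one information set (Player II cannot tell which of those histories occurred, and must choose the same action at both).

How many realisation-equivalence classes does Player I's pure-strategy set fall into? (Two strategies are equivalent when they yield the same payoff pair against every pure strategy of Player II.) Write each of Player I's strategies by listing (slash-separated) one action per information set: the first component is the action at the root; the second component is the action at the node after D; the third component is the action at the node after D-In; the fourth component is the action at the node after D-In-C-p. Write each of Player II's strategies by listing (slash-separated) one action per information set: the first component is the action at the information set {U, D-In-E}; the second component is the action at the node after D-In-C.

7

Player I has 36 pure strategies: U/In/C/x, U/In/C/y, U/In/E/x, U/In/E/y, U/Out/C/x, U/Out/C/y, U/Out/E/x, U/Out/E/y, U/Stay/C/x, U/Stay/C/y, U/Stay/E/x, U/Stay/E/y, D/In/C/x, D/In/C/y, D/In/E/x, D/In/E/y, D/Out/C/x, D/Out/C/y, D/Out/E/x, D/Out/E/y, D/Stay/C/x, D/Stay/C/y, D/Stay/E/x, D/Stay/E/y, W/In/C/x, W/In/C/y, W/In/E/x, W/In/E/y, W/Out/C/x, W/Out/C/y, W/Out/E/x, W/Out/E/y, W/Stay/C/x, W/Stay/C/y, W/Stay/E/x, W/Stay/E/y. Columns: Mid/p, Mid/t, Hi/p, Hi/t.
{U/In/C/x, U/In/C/y, U/In/E/x, U/In/E/y, U/Out/C/x, U/Out/C/y, U/Out/E/x, U/Out/E/y, U/Stay/C/x, U/Stay/C/y, U/Stay/E/x, U/Stay/E/y} → row (0,6) (0,6) (5,2) (5,2)
{D/In/C/x} → row (1,0) (1,2) (1,0) (1,2)
{D/In/C/y} → row (3,1) (1,2) (3,1) (1,2)
{D/In/E/x, D/In/E/y} → row (5,3) (5,3) (0,0) (0,0)
{D/Out/C/x, D/Out/C/y, D/Out/E/x, D/Out/E/y} → row (0,4) (0,4) (0,4) (0,4)
{D/Stay/C/x, D/Stay/C/y, D/Stay/E/x, D/Stay/E/y} → row (2,6) (2,6) (2,6) (2,6)
{W/In/C/x, W/In/C/y, W/In/E/x, W/In/E/y, W/Out/C/x, W/Out/C/y, W/Out/E/x, W/Out/E/y, W/Stay/C/x, W/Stay/C/y, W/Stay/E/x, W/Stay/E/y} → row (1,0) (1,0) (1,0) (1,0)
That's 7 distinct rows out of 36 strategies.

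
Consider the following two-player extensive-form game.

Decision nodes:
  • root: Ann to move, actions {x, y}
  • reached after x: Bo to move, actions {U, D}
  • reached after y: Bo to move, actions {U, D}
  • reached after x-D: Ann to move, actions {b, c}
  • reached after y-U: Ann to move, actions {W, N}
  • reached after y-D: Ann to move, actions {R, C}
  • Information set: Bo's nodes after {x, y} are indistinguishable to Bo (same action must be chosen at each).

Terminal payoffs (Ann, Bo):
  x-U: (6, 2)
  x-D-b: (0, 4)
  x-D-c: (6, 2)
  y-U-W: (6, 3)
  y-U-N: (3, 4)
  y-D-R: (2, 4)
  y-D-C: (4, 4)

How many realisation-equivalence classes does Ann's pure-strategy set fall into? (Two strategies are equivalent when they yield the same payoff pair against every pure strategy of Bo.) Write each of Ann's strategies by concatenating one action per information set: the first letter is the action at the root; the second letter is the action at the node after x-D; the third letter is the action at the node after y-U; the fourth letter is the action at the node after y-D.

Ann has 16 pure strategies: xbWR, xbWC, xbNR, xbNC, xcWR, xcWC, xcNR, xcNC, ybWR, ybWC, ybNR, ybNC, ycWR, ycWC, ycNR, ycNC. Columns: U, D.
{xbWR, xbWC, xbNR, xbNC} → row (6,2) (0,4)
{xcWR, xcWC, xcNR, xcNC} → row (6,2) (6,2)
{ybWR, ycWR} → row (6,3) (2,4)
{ybWC, ycWC} → row (6,3) (4,4)
{ybNR, ycNR} → row (3,4) (2,4)
{ybNC, ycNC} → row (3,4) (4,4)
That's 6 distinct rows out of 16 strategies.

6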